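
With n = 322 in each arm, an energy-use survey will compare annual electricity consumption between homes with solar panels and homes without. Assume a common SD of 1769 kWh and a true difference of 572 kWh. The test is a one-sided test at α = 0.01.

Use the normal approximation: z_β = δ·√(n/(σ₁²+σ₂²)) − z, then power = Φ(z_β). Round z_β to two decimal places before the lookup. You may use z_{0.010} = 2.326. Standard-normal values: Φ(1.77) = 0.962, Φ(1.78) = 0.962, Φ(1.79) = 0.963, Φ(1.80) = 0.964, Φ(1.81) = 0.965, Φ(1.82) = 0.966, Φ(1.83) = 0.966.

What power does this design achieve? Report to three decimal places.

Power ≈ 0.962

z_β = δ·√(n/(σ₁²+σ₂²)) − z_α
    = 572 · √(322/6258722) − 2.326
    = 572 · 0.00717 − 2.326
    = 4.1028 − 2.326 = 1.7768 → 1.78
Power = Φ(1.78) = 0.962.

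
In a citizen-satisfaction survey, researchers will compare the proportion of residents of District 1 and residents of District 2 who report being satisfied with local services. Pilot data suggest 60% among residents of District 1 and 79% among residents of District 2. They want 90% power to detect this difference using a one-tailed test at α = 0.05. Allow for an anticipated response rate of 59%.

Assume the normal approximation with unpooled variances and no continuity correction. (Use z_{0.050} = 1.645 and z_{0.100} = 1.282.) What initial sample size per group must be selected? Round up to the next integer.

n = (z_α + z_β)² · [p₁(1−p₁) + p₂(1−p₂)] / (p₁ − p₂)²
  = (1.645 + 1.282)² · (0.60·0.40 + 0.79·0.21) / (-0.19)²
  = (2.927)² · (0.2400 + 0.1659) / 0.0361
  = 8.5673 · 0.4059 / 0.0361
  = 96.33
Adjust for 59% response: 96.33 / 0.59 = 163.27.
Round up → n = 164 per group.

n = 164 per group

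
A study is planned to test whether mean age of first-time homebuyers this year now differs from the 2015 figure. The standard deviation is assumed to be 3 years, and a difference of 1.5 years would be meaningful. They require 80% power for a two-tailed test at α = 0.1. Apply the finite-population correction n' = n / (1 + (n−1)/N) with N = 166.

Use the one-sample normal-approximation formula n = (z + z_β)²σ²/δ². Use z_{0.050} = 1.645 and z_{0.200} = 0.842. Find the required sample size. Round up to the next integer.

n = (z_{α/2} + z_β)² · σ² / δ²
  = (1.645 + 0.842)² · 3² / 1.5²
  = 6.1852 · 9 / 2.25
  = 24.74
Finite-population correction (N = 166): 24.74 / (1 + (24.74 − 1)/166) = 21.65.
Round up → n = 22.

n = 22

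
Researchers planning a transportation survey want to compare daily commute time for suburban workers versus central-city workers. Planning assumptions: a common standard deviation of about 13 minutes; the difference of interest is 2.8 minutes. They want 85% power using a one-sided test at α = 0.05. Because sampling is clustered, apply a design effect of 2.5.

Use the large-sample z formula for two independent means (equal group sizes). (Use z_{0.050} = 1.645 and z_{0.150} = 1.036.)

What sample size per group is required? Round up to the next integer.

n = (z_α + z_β)² · (σ₁² + σ₂²) / δ²
  = (1.645 + 1.036)² · (2·13² = 338) / 2.8²
  = 7.1878 · 338 / 7.84
  = 309.88
Design effect: 2.5 × 309.88 = 774.70.
Round up → n = 775 per group.

n = 775 per group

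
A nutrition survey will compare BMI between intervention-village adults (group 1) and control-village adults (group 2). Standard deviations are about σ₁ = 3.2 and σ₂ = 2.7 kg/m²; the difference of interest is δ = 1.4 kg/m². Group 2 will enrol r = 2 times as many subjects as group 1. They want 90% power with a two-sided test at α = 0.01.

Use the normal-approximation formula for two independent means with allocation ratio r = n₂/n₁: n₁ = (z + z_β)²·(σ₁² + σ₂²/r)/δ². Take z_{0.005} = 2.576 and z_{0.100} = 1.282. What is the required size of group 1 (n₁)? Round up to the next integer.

n₁ = 106

n₁ = (z_{α/2} + z_β)² · (σ₁² + σ₂²/r) / δ²
   = (2.576 + 1.282)² · (3.2² + 2.7²/2) / 1.4²
   = 14.8842 · (10.24 + 3.645) / 1.96
   = 14.8842 · 13.885 / 1.96
   = 105.44
Round up → n₁ = 106; n₂ = r·n₁ = 2 × 106 = 212.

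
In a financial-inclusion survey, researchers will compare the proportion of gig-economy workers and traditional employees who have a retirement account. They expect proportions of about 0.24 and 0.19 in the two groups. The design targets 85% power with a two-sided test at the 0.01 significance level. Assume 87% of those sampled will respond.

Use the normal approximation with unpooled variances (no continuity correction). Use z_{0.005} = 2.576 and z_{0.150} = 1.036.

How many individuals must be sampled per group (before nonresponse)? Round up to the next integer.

n = 2018 per group

n = (z_{α/2} + z_β)² · [p₁(1−p₁) + p₂(1−p₂)] / (p₁ − p₂)²
  = (2.576 + 1.036)² · (0.24·0.76 + 0.19·0.81) / (0.05)²
  = (3.612)² · (0.1824 + 0.1539) / 0.0025
  = 13.0465 · 0.3363 / 0.0025
  = 1755.02
Adjust for 87% response: 1755.02 / 0.87 = 2017.27.
Round up → n = 2018 per group.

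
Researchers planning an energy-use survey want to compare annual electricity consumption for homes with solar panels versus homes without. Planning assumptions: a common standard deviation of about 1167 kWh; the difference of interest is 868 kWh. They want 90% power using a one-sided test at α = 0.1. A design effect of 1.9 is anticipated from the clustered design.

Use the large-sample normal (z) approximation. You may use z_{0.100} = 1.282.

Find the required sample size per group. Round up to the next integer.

n = 46 per group

n = (z_α + z_β)² · (σ₁² + σ₂²) / δ²
  = (1.282 + 1.282)² · (2·1167² = 2723778) / 868²
  = 6.5741 · 2723778 / 753424
  = 23.77
Design effect: 1.9 × 23.77 = 45.16.
Round up → n = 46 per group.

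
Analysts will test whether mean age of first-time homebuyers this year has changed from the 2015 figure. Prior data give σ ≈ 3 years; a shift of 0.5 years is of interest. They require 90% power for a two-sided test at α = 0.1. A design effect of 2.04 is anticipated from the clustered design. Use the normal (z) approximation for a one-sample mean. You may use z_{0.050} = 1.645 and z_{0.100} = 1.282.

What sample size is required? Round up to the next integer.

n = (z_{α/2} + z_β)² · σ² / δ²
  = (1.645 + 1.282)² · 3² / 0.5²
  = 8.5673 · 9 / 0.25
  = 308.42
Design effect: 2.04 × 308.42 = 629.18.
Round up → n = 630.

n = 630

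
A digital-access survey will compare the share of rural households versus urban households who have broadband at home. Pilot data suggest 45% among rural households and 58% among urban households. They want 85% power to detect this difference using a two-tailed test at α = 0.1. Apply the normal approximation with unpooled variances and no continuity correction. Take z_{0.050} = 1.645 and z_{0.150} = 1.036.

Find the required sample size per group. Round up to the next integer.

n = 209 per group

n = (z_{α/2} + z_β)² · [p₁(1−p₁) + p₂(1−p₂)] / (p₁ − p₂)²
  = (1.645 + 1.036)² · (0.45·0.55 + 0.58·0.42) / (-0.13)²
  = (2.681)² · (0.2475 + 0.2436) / 0.0169
  = 7.1878 · 0.4911 / 0.0169
  = 208.87
Round up → n = 209 per group.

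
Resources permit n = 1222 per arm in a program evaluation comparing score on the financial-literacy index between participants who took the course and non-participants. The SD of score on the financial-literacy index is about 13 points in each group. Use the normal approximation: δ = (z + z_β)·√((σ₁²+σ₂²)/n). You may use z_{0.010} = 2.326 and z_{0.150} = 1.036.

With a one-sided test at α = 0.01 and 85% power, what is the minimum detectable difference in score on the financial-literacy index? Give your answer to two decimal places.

Minimum detectable difference ≈ 1.77 points

δ = (z_α + z_β) · √((σ₁²+σ₂²)/n)
  = (2.326 + 1.036) · √(338/1222)
  = 3.362 · √0.2766
  = 3.362 · 0.5259
  = 1.7682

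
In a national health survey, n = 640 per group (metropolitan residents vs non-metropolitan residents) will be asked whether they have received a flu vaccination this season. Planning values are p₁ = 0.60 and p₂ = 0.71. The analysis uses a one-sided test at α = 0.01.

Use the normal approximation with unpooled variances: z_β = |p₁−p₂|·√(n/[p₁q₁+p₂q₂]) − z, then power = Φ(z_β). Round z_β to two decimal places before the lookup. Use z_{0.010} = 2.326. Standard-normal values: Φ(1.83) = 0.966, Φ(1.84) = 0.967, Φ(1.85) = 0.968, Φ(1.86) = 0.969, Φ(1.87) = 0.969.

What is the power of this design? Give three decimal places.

z_β = |p₁−p₂|·√(n/[p₁q₁+p₂q₂]) − z_α
    = 0.11 · √(640/0.4459) − 2.326
    = 0.11 · 37.8853 − 2.326
    = 4.1674 − 2.326 = 1.8414 → 1.84
Power = Φ(1.84) = 0.967.

Power ≈ 0.967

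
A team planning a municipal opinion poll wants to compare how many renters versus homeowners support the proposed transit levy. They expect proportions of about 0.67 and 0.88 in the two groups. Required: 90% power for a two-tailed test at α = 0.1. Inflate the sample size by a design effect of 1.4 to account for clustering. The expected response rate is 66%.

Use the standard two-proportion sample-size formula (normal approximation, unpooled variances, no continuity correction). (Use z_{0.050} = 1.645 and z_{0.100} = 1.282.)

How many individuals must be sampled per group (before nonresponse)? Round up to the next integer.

n = 135 per group

n = (z_{α/2} + z_β)² · [p₁(1−p₁) + p₂(1−p₂)] / (p₁ − p₂)²
  = (1.645 + 1.282)² · (0.67·0.33 + 0.88·0.12) / (-0.21)²
  = (2.927)² · (0.2211 + 0.1056) / 0.0441
  = 8.5673 · 0.3267 / 0.0441
  = 63.47
Design effect: 1.4 × 63.47 = 88.86.
Adjust for 66% response: 88.86 / 0.66 = 134.63.
Round up → n = 135 per group.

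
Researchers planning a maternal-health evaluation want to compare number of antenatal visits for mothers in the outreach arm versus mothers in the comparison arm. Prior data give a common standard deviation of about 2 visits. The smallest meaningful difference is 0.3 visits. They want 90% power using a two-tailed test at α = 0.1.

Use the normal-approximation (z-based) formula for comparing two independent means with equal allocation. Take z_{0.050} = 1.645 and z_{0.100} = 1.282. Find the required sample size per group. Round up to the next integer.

n = (z_{α/2} + z_β)² · (σ₁² + σ₂²) / δ²
  = (1.645 + 1.282)² · (2·2² = 8) / 0.3²
  = 8.5673 · 8 / 0.09
  = 761.54
Round up → n = 762 per group.

n = 762 per group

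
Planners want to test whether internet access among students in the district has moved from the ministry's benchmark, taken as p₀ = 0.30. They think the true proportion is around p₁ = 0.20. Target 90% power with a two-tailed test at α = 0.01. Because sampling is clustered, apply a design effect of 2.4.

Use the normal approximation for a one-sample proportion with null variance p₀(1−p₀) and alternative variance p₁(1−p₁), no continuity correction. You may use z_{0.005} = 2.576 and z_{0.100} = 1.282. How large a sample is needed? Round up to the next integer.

n = [z_{α/2}·√(p₀q₀) + z_β·√(p₁q₁)]² / (p₁ − p₀)²
  = [2.576·√(0.30·0.70) + 1.282·√(0.20·0.80)]² / (-0.10)²
  = [2.576·0.4583 + 1.282·0.4000]² / 0.0100
  = [1.6933]² / 0.0100
  = 286.72
Design effect: 2.4 × 286.72 = 688.12.
Round up → n = 689.

n = 689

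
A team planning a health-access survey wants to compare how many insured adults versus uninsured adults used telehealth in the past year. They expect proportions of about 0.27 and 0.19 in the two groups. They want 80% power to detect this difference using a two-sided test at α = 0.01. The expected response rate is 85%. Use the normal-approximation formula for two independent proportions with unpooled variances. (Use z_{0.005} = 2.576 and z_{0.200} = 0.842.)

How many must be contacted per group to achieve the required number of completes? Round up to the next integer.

n = 754 per group

n = (z_{α/2} + z_β)² · [p₁(1−p₁) + p₂(1−p₂)] / (p₁ − p₂)²
  = (2.576 + 0.842)² · (0.27·0.73 + 0.19·0.81) / (0.08)²
  = (3.418)² · (0.1971 + 0.1539) / 0.0064
  = 11.6827 · 0.3510 / 0.0064
  = 640.72
Adjust for 85% response: 640.72 / 0.85 = 753.79.
Round up → n = 754 per group.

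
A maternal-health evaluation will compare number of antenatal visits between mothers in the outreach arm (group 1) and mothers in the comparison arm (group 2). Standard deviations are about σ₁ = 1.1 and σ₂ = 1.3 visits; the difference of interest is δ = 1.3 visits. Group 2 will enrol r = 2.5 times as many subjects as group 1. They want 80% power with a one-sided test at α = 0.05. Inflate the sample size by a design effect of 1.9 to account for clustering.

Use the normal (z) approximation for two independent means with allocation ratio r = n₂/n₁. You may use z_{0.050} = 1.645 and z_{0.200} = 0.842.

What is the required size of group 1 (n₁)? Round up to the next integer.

n₁ = 14

n₁ = (z_α + z_β)² · (σ₁² + σ₂²/r) / δ²
   = (1.645 + 0.842)² · (1.1² + 1.3²/2.5) / 1.3²
   = 6.1852 · (1.21 + 0.676) / 1.69
   = 6.1852 · 1.886 / 1.69
   = 6.90
Design effect: 1.9 × 6.90 = 13.11.
Round up → n₁ = 14; n₂ = r·n₁ = 2.5 × 14 = 35.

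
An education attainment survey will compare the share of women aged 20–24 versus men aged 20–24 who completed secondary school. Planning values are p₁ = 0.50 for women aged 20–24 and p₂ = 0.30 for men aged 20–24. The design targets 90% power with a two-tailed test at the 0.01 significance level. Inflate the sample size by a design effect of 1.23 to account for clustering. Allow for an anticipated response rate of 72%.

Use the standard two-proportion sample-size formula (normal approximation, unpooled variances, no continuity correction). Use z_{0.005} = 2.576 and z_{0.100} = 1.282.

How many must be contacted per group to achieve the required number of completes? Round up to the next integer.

n = 293 per group

n = (z_{α/2} + z_β)² · [p₁(1−p₁) + p₂(1−p₂)] / (p₁ − p₂)²
  = (2.576 + 1.282)² · (0.50·0.50 + 0.30·0.70) / (0.20)²
  = (3.858)² · (0.2500 + 0.2100) / 0.0400
  = 14.8842 · 0.4600 / 0.0400
  = 171.17
Design effect: 1.23 × 171.17 = 210.54.
Adjust for 72% response: 210.54 / 0.72 = 292.41.
Round up → n = 293 per group.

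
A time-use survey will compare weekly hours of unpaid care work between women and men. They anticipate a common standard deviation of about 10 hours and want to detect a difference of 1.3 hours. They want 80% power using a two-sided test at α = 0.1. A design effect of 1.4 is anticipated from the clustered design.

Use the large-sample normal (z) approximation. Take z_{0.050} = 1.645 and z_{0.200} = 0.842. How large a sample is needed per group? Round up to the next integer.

n = (z_{α/2} + z_β)² · (σ₁² + σ₂²) / δ²
  = (1.645 + 0.842)² · (2·10² = 200) / 1.3²
  = 6.1852 · 200 / 1.69
  = 731.97
Design effect: 1.4 × 731.97 = 1024.76.
Round up → n = 1025 per group.

n = 1025 per group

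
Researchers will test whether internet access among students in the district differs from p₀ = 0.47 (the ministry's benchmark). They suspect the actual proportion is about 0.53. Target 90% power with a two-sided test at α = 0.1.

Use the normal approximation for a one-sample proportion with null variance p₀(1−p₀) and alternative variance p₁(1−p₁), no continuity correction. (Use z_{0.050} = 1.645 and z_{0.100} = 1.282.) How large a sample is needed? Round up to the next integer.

n = 593

n = [z_{α/2}·√(p₀q₀) + z_β·√(p₁q₁)]² / (p₁ − p₀)²
  = [1.645·√(0.47·0.53) + 1.282·√(0.53·0.47)]² / (0.06)²
  = [1.645·0.4991 + 1.282·0.4991]² / 0.0036
  = [1.4609]² / 0.0036
  = 592.81
Round up → n = 593.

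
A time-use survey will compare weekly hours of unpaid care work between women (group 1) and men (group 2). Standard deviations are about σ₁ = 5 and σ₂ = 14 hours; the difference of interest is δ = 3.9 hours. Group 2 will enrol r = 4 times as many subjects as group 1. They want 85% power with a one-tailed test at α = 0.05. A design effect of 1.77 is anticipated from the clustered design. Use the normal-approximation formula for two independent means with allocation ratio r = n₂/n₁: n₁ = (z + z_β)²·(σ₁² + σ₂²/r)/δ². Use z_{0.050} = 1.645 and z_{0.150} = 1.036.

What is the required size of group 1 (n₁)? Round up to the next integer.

n₁ = 62

n₁ = (z_α + z_β)² · (σ₁² + σ₂²/r) / δ²
   = (1.645 + 1.036)² · (5² + 14²/4) / 3.9²
   = 7.1878 · (25 + 49) / 15.21
   = 7.1878 · 74 / 15.21
   = 34.97
Design effect: 1.77 × 34.97 = 61.90.
Round up → n₁ = 62; n₂ = r·n₁ = 4 × 62 = 248.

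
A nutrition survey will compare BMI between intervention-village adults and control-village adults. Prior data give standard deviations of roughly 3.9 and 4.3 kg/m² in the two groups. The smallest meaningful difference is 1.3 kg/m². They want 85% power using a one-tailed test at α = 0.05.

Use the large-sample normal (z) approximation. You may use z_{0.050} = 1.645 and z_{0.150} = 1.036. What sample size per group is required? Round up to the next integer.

n = 144 per group

n = (z_α + z_β)² · (σ₁² + σ₂²) / δ²
  = (1.645 + 1.036)² · (3.9² + 4.3² = 33.7) / 1.3²
  = 7.1878 · 33.7 / 1.69
  = 143.33
Round up → n = 144 per group.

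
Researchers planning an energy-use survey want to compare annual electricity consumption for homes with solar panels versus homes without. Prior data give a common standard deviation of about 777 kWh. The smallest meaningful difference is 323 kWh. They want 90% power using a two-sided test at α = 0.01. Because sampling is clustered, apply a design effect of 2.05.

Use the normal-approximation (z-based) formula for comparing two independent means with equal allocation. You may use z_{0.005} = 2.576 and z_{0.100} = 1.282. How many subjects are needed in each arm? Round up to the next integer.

n = (z_{α/2} + z_β)² · (σ₁² + σ₂²) / δ²
  = (2.576 + 1.282)² · (2·777² = 1207458) / 323²
  = 14.8842 · 1207458 / 104329
  = 172.26
Design effect: 2.05 × 172.26 = 353.14.
Round up → n = 354 per group.

n = 354 per group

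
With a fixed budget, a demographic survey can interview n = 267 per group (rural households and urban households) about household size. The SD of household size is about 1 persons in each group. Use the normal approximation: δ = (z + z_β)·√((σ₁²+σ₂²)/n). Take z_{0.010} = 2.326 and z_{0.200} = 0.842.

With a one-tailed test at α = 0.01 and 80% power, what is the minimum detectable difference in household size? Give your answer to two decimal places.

Minimum detectable difference ≈ 0.27 persons

δ = (z_α + z_β) · √((σ₁²+σ₂²)/n)
  = (2.326 + 0.842) · √(2/267)
  = 3.168 · √0.00749
  = 3.168 · 0.0865
  = 0.2742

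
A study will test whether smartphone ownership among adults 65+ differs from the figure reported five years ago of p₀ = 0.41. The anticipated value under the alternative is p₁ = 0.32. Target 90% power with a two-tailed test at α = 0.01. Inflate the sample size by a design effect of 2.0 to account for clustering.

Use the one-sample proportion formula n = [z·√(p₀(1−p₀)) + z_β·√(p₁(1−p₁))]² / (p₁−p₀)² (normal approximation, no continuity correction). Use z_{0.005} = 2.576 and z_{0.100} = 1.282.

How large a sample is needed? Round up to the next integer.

n = 859

n = [z_{α/2}·√(p₀q₀) + z_β·√(p₁q₁)]² / (p₁ − p₀)²
  = [2.576·√(0.41·0.59) + 1.282·√(0.32·0.68)]² / (-0.09)²
  = [2.576·0.4918 + 1.282·0.4665]² / 0.0081
  = [1.8650]² / 0.0081
  = 429.40
Design effect: 2.0 × 429.40 = 858.81.
Round up → n = 859.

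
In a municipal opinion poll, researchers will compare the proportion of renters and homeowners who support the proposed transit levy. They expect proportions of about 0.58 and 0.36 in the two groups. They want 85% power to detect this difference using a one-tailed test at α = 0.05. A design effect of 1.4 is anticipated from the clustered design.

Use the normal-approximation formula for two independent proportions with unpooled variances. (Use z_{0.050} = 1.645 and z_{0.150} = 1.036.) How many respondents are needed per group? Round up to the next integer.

n = (z_α + z_β)² · [p₁(1−p₁) + p₂(1−p₂)] / (p₁ − p₂)²
  = (1.645 + 1.036)² · (0.58·0.42 + 0.36·0.64) / (0.22)²
  = (2.681)² · (0.2436 + 0.2304) / 0.0484
  = 7.1878 · 0.4740 / 0.0484
  = 70.39
Design effect: 1.4 × 70.39 = 98.55.
Round up → n = 99 per group.

n = 99 per group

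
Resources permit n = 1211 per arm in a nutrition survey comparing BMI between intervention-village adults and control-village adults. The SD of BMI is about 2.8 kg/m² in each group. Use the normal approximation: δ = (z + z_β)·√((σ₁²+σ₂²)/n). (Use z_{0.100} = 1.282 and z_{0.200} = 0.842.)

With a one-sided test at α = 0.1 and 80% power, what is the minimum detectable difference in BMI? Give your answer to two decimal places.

δ = (z_α + z_β) · √((σ₁²+σ₂²)/n)
  = (1.282 + 0.842) · √(15.68/1211)
  = 2.124 · √0.01295
  = 2.124 · 0.1138
  = 0.2417

Minimum detectable difference ≈ 0.24 kg/m²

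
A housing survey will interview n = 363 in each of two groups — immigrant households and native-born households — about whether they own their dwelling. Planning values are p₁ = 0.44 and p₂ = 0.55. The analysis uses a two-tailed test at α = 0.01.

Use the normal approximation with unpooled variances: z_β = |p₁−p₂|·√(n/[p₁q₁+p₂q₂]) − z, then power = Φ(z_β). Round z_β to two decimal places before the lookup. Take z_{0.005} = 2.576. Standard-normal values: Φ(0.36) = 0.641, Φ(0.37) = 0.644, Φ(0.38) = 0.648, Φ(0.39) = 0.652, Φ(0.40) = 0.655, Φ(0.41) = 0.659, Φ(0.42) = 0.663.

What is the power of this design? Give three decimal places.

Power ≈ 0.659

z_β = |p₁−p₂|·√(n/[p₁q₁+p₂q₂]) − z_{α/2}
    = 0.11 · √(363/0.4939) − 2.576
    = 0.11 · 27.1103 − 2.576
    = 2.9821 − 2.576 = 0.4061 → 0.41
Power = Φ(0.41) = 0.659.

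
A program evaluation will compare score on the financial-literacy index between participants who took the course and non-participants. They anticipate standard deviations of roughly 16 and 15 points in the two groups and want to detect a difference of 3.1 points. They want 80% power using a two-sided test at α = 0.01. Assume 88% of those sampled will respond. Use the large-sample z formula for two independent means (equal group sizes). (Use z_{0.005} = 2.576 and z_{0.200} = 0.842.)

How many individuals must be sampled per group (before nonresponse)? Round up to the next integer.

n = 665 per group

n = (z_{α/2} + z_β)² · (σ₁² + σ₂²) / δ²
  = (2.576 + 0.842)² · (16² + 15² = 481) / 3.1²
  = 11.6827 · 481 / 9.61
  = 584.74
Adjust for 88% response: 584.74 / 0.88 = 664.48.
Round up → n = 665 per group.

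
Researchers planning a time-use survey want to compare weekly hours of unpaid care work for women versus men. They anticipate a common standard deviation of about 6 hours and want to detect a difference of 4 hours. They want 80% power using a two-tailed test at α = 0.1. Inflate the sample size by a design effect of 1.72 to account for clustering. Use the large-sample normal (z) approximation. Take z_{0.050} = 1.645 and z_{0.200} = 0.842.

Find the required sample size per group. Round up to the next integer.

n = 48 per group

n = (z_{α/2} + z_β)² · (σ₁² + σ₂²) / δ²
  = (1.645 + 0.842)² · (2·6² = 72) / 4²
  = 6.1852 · 72 / 16
  = 27.83
Design effect: 1.72 × 27.83 = 47.87.
Round up → n = 48 per group.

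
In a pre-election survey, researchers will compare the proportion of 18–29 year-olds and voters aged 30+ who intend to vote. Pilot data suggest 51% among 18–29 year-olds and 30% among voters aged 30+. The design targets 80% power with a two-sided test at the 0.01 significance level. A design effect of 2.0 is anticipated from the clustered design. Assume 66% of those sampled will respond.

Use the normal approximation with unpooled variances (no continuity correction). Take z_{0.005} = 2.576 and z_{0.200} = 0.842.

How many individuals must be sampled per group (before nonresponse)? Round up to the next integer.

n = 370 per group

n = (z_{α/2} + z_β)² · [p₁(1−p₁) + p₂(1−p₂)] / (p₁ − p₂)²
  = (2.576 + 0.842)² · (0.51·0.49 + 0.30·0.70) / (0.21)²
  = (3.418)² · (0.2499 + 0.2100) / 0.0441
  = 11.6827 · 0.4599 / 0.0441
  = 121.83
Design effect: 2.0 × 121.83 = 243.67.
Adjust for 66% response: 243.67 / 0.66 = 369.19.
Round up → n = 370 per group.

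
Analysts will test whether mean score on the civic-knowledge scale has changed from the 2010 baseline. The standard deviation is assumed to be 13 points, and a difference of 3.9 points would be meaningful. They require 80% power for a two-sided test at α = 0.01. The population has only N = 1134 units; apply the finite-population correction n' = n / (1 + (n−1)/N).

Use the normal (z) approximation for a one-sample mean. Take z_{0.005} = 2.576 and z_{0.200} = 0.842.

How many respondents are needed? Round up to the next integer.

n = (z_{α/2} + z_β)² · σ² / δ²
  = (2.576 + 0.842)² · 13² / 3.9²
  = 11.6827 · 169 / 15.21
  = 129.81
Finite-population correction (N = 1134): 129.81 / (1 + (129.81 − 1)/1134) = 116.57.
Round up → n = 117.

n = 117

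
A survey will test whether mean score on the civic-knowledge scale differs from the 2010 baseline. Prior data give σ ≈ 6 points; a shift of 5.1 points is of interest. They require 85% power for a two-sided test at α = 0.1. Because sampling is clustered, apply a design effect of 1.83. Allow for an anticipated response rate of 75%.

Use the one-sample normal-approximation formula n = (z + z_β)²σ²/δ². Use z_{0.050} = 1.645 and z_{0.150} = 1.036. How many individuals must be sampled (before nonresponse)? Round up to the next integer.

n = (z_{α/2} + z_β)² · σ² / δ²
  = (1.645 + 1.036)² · 6² / 5.1²
  = 7.1878 · 36 / 26.01
  = 9.95
Design effect: 1.83 × 9.95 = 18.21.
Adjust for 75% response: 18.21 / 0.75 = 24.27.
Round up → n = 25.

n = 25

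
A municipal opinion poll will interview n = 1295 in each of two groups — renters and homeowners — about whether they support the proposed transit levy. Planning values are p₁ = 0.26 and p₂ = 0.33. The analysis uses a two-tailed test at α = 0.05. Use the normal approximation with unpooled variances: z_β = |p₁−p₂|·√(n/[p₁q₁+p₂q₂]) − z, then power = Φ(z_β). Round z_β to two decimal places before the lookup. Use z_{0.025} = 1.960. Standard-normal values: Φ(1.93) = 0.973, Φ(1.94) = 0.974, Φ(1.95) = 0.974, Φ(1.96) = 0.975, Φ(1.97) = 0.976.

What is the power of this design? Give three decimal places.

z_β = |p₁−p₂|·√(n/[p₁q₁+p₂q₂]) − z_{α/2}
    = 0.07 · √(1295/0.4135) − 1.960
    = 0.07 · 55.9625 − 1.960
    = 3.9174 − 1.960 = 1.9574 → 1.96
Power = Φ(1.96) = 0.975.

Power ≈ 0.975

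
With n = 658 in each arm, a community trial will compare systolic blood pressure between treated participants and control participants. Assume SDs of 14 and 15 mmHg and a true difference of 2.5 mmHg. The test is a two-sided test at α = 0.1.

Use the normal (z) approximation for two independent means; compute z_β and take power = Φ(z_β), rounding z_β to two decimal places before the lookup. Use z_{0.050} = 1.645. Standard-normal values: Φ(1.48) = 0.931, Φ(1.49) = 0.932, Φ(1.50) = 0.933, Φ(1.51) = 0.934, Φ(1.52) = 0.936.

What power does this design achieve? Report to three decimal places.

Power ≈ 0.931

z_β = δ·√(n/(σ₁²+σ₂²)) − z_{α/2}
    = 2.5 · √(658/421) − 1.645
    = 2.5 · 1.25018 − 1.645
    = 3.1254 − 1.645 = 1.4804 → 1.48
Power = Φ(1.48) = 0.931.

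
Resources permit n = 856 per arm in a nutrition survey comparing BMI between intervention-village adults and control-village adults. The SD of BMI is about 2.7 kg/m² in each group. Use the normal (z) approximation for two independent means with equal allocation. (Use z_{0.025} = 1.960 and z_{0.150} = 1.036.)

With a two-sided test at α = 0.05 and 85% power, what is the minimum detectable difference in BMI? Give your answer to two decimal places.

Minimum detectable difference ≈ 0.39 kg/m²

δ = (z_{α/2} + z_β) · √((σ₁²+σ₂²)/n)
  = (1.960 + 1.036) · √(14.58/856)
  = 2.996 · √0.01703
  = 2.996 · 0.1305
  = 0.3910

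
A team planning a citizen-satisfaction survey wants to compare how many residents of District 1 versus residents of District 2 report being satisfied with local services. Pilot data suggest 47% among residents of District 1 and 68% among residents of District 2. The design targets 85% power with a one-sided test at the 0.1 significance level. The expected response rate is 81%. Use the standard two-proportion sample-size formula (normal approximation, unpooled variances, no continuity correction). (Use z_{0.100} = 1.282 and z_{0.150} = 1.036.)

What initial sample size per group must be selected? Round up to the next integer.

n = (z_α + z_β)² · [p₁(1−p₁) + p₂(1−p₂)] / (p₁ − p₂)²
  = (1.282 + 1.036)² · (0.47·0.53 + 0.68·0.32) / (-0.21)²
  = (2.318)² · (0.2491 + 0.2176) / 0.0441
  = 5.3731 · 0.4667 / 0.0441
  = 56.86
Adjust for 81% response: 56.86 / 0.81 = 70.20.
Round up → n = 71 per group.

n = 71 per group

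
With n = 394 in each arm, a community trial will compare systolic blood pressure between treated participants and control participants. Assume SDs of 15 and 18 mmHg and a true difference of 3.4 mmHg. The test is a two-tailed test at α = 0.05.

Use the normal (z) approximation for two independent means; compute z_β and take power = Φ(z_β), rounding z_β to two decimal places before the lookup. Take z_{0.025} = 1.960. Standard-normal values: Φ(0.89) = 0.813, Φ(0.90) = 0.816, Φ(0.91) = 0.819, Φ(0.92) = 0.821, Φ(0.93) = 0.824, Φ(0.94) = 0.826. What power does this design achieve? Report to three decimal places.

Power ≈ 0.821

z_β = δ·√(n/(σ₁²+σ₂²)) − z_{α/2}
    = 3.4 · √(394/549) − 1.960
    = 3.4 · 0.84715 − 1.960
    = 2.8803 − 1.960 = 0.9203 → 0.92
Power = Φ(0.92) = 0.821.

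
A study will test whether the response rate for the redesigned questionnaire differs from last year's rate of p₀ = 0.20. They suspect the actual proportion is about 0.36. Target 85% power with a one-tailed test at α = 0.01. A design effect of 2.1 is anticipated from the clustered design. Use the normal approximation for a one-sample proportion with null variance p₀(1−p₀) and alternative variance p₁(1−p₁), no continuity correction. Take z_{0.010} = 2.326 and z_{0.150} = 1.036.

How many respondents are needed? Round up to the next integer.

n = [z_α·√(p₀q₀) + z_β·√(p₁q₁)]² / (p₁ − p₀)²
  = [2.326·√(0.20·0.80) + 1.036·√(0.36·0.64)]² / (0.16)²
  = [2.326·0.4000 + 1.036·0.4800]² / 0.0256
  = [1.4277]² / 0.0256
  = 79.62
Design effect: 2.1 × 79.62 = 167.20.
Round up → n = 168.

n = 168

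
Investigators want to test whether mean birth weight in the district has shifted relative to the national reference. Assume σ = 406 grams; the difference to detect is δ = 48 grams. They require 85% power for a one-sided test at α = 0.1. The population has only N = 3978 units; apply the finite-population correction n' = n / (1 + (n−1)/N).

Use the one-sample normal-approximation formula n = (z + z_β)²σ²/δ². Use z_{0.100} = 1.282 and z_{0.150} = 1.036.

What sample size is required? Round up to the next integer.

n = (z_α + z_β)² · σ² / δ²
  = (1.282 + 1.036)² · 406² / 48²
  = 5.3731 · 164836 / 2304
  = 384.41
Finite-population correction (N = 3978): 384.41 / (1 + (384.41 − 1)/3978) = 350.62.
Round up → n = 351.

n = 351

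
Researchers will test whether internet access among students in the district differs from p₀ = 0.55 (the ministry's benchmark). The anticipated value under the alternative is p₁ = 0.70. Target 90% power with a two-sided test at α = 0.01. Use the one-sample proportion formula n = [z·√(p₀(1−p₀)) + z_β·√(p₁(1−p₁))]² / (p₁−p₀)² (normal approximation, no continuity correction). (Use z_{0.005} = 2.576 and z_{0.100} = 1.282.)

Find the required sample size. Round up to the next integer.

n = [z_{α/2}·√(p₀q₀) + z_β·√(p₁q₁)]² / (p₁ − p₀)²
  = [2.576·√(0.55·0.45) + 1.282·√(0.70·0.30)]² / (0.15)²
  = [2.576·0.4975 + 1.282·0.4583]² / 0.0225
  = [1.8690]² / 0.0225
  = 155.26
Round up → n = 156.

n = 156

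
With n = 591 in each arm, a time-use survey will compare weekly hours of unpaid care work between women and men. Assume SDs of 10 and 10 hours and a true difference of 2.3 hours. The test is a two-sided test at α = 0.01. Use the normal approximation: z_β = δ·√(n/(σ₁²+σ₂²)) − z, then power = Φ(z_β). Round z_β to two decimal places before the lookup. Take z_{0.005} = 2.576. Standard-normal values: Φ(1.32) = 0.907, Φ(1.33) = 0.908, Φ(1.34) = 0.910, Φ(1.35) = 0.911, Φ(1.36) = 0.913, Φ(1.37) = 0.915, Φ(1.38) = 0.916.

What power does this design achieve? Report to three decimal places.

z_β = δ·√(n/(σ₁²+σ₂²)) − z_{α/2}
    = 2.3 · √(591/200) − 2.576
    = 2.3 · 1.71901 − 2.576
    = 3.9537 − 2.576 = 1.3777 → 1.38
Power = Φ(1.38) = 0.916.

Power ≈ 0.916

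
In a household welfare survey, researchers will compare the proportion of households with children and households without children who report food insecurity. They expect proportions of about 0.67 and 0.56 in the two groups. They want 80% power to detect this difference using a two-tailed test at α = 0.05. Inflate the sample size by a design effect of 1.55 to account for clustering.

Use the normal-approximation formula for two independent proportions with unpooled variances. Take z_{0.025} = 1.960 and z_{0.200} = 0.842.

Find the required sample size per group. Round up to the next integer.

n = (z_{α/2} + z_β)² · [p₁(1−p₁) + p₂(1−p₂)] / (p₁ − p₂)²
  = (1.960 + 0.842)² · (0.67·0.33 + 0.56·0.44) / (0.11)²
  = (2.802)² · (0.2211 + 0.2464) / 0.0121
  = 7.8512 · 0.4675 / 0.0121
  = 303.34
Design effect: 1.55 × 303.34 = 470.18.
Round up → n = 471 per group.

n = 471 per group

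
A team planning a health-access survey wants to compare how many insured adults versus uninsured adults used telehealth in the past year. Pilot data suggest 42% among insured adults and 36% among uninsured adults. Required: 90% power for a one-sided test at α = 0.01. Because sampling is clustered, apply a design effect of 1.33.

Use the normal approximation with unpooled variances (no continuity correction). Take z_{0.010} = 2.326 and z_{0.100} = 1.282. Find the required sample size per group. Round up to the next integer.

n = (z_α + z_β)² · [p₁(1−p₁) + p₂(1−p₂)] / (p₁ − p₂)²
  = (2.326 + 1.282)² · (0.42·0.58 + 0.36·0.64) / (0.06)²
  = (3.608)² · (0.2436 + 0.2304) / 0.0036
  = 13.0177 · 0.4740 / 0.0036
  = 1713.99
Design effect: 1.33 × 1713.99 = 2279.61.
Round up → n = 2280 per group.

n = 2280 per group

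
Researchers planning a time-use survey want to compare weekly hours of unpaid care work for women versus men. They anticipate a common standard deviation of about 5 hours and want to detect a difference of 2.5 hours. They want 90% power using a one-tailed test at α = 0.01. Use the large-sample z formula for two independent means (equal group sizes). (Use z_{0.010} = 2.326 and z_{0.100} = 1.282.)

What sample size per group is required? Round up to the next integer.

n = 105 per group

n = (z_α + z_β)² · (σ₁² + σ₂²) / δ²
  = (2.326 + 1.282)² · (2·5² = 50) / 2.5²
  = 13.0177 · 50 / 6.25
  = 104.14
Round up → n = 105 per group.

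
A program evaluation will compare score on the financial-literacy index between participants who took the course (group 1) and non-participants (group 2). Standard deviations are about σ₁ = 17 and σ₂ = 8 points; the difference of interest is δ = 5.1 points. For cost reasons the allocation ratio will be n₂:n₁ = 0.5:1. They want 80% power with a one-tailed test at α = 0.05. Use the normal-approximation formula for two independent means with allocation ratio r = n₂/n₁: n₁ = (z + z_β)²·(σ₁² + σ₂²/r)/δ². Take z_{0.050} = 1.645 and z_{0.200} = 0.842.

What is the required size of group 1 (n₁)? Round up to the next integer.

n₁ = (z_α + z_β)² · (σ₁² + σ₂²/r) / δ²
   = (1.645 + 0.842)² · (17² + 8²/0.5) / 5.1²
   = 6.1852 · (289 + 128) / 26.01
   = 6.1852 · 417 / 26.01
   = 99.16
Round up → n₁ = 100; n₂ = r·n₁ = 0.5 × 100 = 50.

n₁ = 100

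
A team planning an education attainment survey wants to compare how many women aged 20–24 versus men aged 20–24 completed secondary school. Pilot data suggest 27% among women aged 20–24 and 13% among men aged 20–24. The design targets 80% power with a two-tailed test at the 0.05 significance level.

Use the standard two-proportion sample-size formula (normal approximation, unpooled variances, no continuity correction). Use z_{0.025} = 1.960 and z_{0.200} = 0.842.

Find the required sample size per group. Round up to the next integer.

n = 125 per group

n = (z_{α/2} + z_β)² · [p₁(1−p₁) + p₂(1−p₂)] / (p₁ − p₂)²
  = (1.960 + 0.842)² · (0.27·0.73 + 0.13·0.87) / (0.14)²
  = (2.802)² · (0.1971 + 0.1131) / 0.0196
  = 7.8512 · 0.3102 / 0.0196
  = 124.26
Round up → n = 125 per group.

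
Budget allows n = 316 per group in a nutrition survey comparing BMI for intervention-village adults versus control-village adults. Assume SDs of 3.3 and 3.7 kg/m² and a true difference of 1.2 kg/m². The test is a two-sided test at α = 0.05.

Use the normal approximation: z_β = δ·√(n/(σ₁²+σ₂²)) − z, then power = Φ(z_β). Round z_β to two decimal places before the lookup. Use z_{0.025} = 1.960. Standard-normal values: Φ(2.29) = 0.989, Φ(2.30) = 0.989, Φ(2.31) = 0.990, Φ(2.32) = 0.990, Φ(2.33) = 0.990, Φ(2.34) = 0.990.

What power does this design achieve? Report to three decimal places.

z_β = δ·√(n/(σ₁²+σ₂²)) − z_{α/2}
    = 1.2 · √(316/24.58) − 1.960
    = 1.2 · 3.58552 − 1.960
    = 4.3026 − 1.960 = 2.3426 → 2.34
Power = Φ(2.34) = 0.990.

Power ≈ 0.990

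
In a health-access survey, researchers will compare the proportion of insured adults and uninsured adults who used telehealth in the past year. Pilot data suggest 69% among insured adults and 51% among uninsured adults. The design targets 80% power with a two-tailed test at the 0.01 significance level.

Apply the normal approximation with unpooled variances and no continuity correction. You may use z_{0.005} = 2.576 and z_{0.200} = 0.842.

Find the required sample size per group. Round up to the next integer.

n = 168 per group

n = (z_{α/2} + z_β)² · [p₁(1−p₁) + p₂(1−p₂)] / (p₁ − p₂)²
  = (2.576 + 0.842)² · (0.69·0.31 + 0.51·0.49) / (0.18)²
  = (3.418)² · (0.2139 + 0.2499) / 0.0324
  = 11.6827 · 0.4638 / 0.0324
  = 167.24
Round up → n = 168 per group.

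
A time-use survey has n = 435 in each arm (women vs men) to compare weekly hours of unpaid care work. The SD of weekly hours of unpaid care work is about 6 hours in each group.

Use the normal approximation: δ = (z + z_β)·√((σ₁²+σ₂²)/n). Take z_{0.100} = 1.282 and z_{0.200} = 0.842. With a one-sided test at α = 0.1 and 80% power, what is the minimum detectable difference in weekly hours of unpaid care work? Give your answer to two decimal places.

δ = (z_α + z_β) · √((σ₁²+σ₂²)/n)
  = (1.282 + 0.842) · √(72/435)
  = 2.124 · √0.16552
  = 2.124 · 0.4068
  = 0.8641

Minimum detectable difference ≈ 0.86 hours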